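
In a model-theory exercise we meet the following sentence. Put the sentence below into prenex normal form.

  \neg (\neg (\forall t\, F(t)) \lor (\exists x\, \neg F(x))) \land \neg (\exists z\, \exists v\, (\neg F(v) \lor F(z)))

\forall t\, \forall x\, \forall z\, \forall v\, (F(t) \land F(x) \land F(v) \land \neg F(z))

Move each ¬ inward, flipping quantifiers it crosses:
  (\forall t\, F(t)) \land (\forall x\, F(x)) \land (\forall z\, \forall v\, (F(v) \land \neg F(z)))
All bound variables are already distinct, so no renaming is needed.
Finally move all quantifiers to the prefix:
  \forall t\, \forall x\, \forall z\, \forall v\, (F(t) \land F(x) \land F(v) \land \neg F(z))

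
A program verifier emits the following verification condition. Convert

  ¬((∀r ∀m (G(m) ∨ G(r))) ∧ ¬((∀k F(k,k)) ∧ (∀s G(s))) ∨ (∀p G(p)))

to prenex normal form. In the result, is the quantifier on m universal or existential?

existential

Move each ¬ inward, flipping quantifiers it crosses:
  ((∃r ∃m (¬G(m) ∧ ¬G(r))) ∨ (∀k F(k,k)) ∧ (∀s G(s))) ∧ (∃p ¬G(p))
All bound variables are already distinct, so no renaming is needed.
Pull the quantifiers to the front (each side's bound variable is not free in the other side):
  ∃r ∃m ∀k ∀s ∃p ((¬G(m) ∧ ¬G(r) ∨ F(k,k) ∧ G(s)) ∧ ¬G(p))
The quantifier ∀m sits under an odd number of negations, so it flips to ∃m.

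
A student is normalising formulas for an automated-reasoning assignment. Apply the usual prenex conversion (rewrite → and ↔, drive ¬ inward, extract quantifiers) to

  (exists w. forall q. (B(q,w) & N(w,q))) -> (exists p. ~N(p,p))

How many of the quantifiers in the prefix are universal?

1

First replace A → B with ¬A ∨ B.
  ~(exists w. forall q. (B(q,w) & N(w,q))) | (exists p. ~N(p,p))
Move each ¬ inward, flipping quantifiers it crosses:
  (forall w. exists q. (~B(q,w) | ~N(w,q))) | (exists p. ~N(p,p))
Extract every quantifier outward, since the variables are now distinct and don't occur free across branches:
  forall w. exists q. exists p. (~B(q,w) | ~N(w,q) | ~N(p,p))
The prefix is forall w exists q exists p: 1 universal, 2 existential.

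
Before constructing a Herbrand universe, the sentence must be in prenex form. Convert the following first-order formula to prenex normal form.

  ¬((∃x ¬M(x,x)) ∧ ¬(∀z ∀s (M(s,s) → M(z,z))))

First replace A → B with ¬A ∨ B.
  ¬((∃x ¬M(x,x)) ∧ ¬(∀z ∀s (¬M(s,s) ∨ M(z,z))))
Push ¬ through the quantifiers and connectives to reach negation normal form:
  (∀x M(x,x)) ∨ (∀z ∀s (¬M(s,s) ∨ M(z,z)))
Pull the quantifiers to the front (each side's bound variable is not free in the other side):
  ∀x ∀z ∀s (M(x,x) ∨ ¬M(s,s) ∨ M(z,z))

∀x ∀z ∀s (M(x,x) ∨ ¬M(s,s) ∨ M(z,z))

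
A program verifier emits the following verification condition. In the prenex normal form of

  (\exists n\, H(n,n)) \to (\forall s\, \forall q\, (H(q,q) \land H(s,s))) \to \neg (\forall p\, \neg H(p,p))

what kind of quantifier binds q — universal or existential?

existential

Rewrite implications/biconditionals: A → B as ¬A ∨ B.
  \neg (\exists n\, H(n,n)) \lor \neg (\forall s\, \forall q\, (H(q,q) \land H(s,s))) \lor \neg (\forall p\, \neg H(p,p))
Move each ¬ inward, flipping quantifiers it crosses:
  (\forall n\, \neg H(n,n)) \lor (\exists s\, \exists q\, (\neg H(q,q) \lor \neg H(s,s))) \lor (\exists p\, H(p,p))
All bound variables are already distinct, so no renaming is needed.
Pull the quantifiers to the front (each side's bound variable is not free in the other side):
  \forall n\, \exists s\, \exists q\, \exists p\, (\neg H(n,n) \lor \neg H(q,q) \lor \neg H(s,s) \lor H(p,p))
The quantifier \forall q sits under an odd number of negations (counting the antecedent side of each →), so it flips to \exists q.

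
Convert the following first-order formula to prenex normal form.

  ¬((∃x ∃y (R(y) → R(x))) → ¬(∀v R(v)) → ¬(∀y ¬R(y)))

Rewrite implications/biconditionals: A → B as ¬A ∨ B.
  ¬(¬(∃x ∃y (¬R(y) ∨ R(x))) ∨ ¬¬(∀v R(v)) ∨ ¬(∀y ¬R(y)))
Move each ¬ inward, flipping quantifiers it crosses:
  (∃x ∃y (¬R(y) ∨ R(x))) ∧ (∃v ¬R(v)) ∧ (∀y ¬R(y))
Give each quantifier a distinct variable: y↦p.
  (∃x ∃y (¬R(y) ∨ R(x))) ∧ (∃v ¬R(v)) ∧ (∀p ¬R(p))
Finally move all quantifiers to the prefix:
  ∃x ∃y ∃v ∀p ((¬R(y) ∨ R(x)) ∧ ¬R(v) ∧ ¬R(p))

∃x ∃y ∃v ∀p ((¬R(y) ∨ R(x)) ∧ ¬R(v) ∧ ¬R(p))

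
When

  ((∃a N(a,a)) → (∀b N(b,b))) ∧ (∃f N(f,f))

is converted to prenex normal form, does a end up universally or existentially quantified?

Eliminate → and ↔ using ¬ and ∨.
  (¬(∃a N(a,a)) ∨ (∀b N(b,b))) ∧ (∃f N(f,f))
Drive negations inward (¬∀x A ≡ ∃x ¬A, ¬∃x A ≡ ∀x ¬A, De Morgan for ∧/∨):
  ((∀a ¬N(a,a)) ∨ (∀b N(b,b))) ∧ (∃f N(f,f))
All bound variables are already distinct, so no renaming is needed.
Finally move all quantifiers to the prefix:
  ∀a ∀b ∃f ((¬N(a,a) ∨ N(b,b)) ∧ N(f,f))
The quantifier ∃a sits under an odd number of negations (counting the antecedent side of each →), so it flips to ∀a.

universal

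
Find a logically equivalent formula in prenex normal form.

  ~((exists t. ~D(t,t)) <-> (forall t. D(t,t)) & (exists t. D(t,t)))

exists t. exists z1. forall v. forall a. exists w1. forall b. (~D(t,t) & (~D(z1,z1) | ~D(v,v)) | D(a,a) & D(w1,w1) & D(b,b))

Rewrite implications/biconditionals: A → B as ¬A ∨ B; A ↔ B as (¬A ∨ B) ∧ (¬B ∨ A).
  ~((~(exists t. ~D(t,t)) | (forall t. D(t,t)) & (exists t. D(t,t))) & (~((forall t. D(t,t)) & (exists t. D(t,t))) | (exists t. ~D(t,t))))
Push ¬ through the quantifiers and connectives to reach negation normal form:
  (exists t. ~D(t,t)) & ((exists t. ~D(t,t)) | (forall t. ~D(t,t))) | (forall t. D(t,t)) & (exists t. D(t,t)) & (forall t. D(t,t))
Give each quantifier a distinct variable: t↦z1, t↦v, t↦a, t↦w1, t↦b.
  (exists t. ~D(t,t)) & ((exists z1. ~D(z1,z1)) | (forall v. ~D(v,v))) | (forall a. D(a,a)) & (exists w1. D(w1,w1)) & (forall b. D(b,b))
Pull the quantifiers to the front (each side's bound variable is not free in the other side):
  exists t. exists z1. forall v. forall a. exists w1. forall b. (~D(t,t) & (~D(z1,z1) | ~D(v,v)) | D(a,a) & D(w1,w1) & D(b,b))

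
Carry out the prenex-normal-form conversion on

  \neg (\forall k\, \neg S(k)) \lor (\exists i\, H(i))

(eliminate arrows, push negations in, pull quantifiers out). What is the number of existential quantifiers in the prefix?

Push ¬ through the quantifiers and connectives to reach negation normal form:
  (\exists k\, S(k)) \lor (\exists i\, H(i))
All bound variables are already distinct, so no renaming is needed.
Extract every quantifier outward, since the variables are now distinct and don't occur free across branches:
  \exists k\, \exists i\, (S(k) \lor H(i))
The prefix is \exists k \exists i: 0 universal, 2 existential.

2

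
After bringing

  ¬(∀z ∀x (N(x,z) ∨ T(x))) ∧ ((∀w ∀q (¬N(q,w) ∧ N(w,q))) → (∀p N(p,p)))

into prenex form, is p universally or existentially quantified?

First replace A → B with ¬A ∨ B.
  ¬(∀z ∀x (N(x,z) ∨ T(x))) ∧ (¬(∀w ∀q (¬N(q,w) ∧ N(w,q))) ∨ (∀p N(p,p)))
Push ¬ through the quantifiers and connectives to reach negation normal form:
  (∃z ∃x (¬N(x,z) ∧ ¬T(x))) ∧ ((∃w ∃q (N(q,w) ∨ ¬N(w,q))) ∨ (∀p N(p,p)))
Extract every quantifier outward, since the variables are now distinct and don't occur free across branches:
  ∃z ∃x ∃w ∃q ∀p (¬N(x,z) ∧ ¬T(x) ∧ (N(q,w) ∨ ¬N(w,q) ∨ N(p,p)))
The quantifier ∀p sits under an even number of negations (counting the antecedent side of each →), so it remains universal.

universal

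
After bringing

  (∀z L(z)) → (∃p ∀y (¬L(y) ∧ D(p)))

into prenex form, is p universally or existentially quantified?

Eliminate → and ↔ using ¬ and ∨.
  ¬(∀z L(z)) ∨ (∃p ∀y (¬L(y) ∧ D(p)))
Push ¬ through the quantifiers and connectives to reach negation normal form:
  (∃z ¬L(z)) ∨ (∃p ∀y (¬L(y) ∧ D(p)))
All bound variables are already distinct, so no renaming is needed.
Extract every quantifier outward, since the variables are now distinct and don't occur free across branches:
  ∃z ∃p ∀y (¬L(z) ∨ ¬L(y) ∧ D(p))
The quantifier ∃p sits under an even number of negations (counting the antecedent side of each →), so it remains existential.

existential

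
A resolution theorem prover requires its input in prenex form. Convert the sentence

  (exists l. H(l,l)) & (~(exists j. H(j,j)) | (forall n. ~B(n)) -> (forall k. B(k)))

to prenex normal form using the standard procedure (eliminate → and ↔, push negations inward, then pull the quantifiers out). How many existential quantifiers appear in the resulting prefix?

First replace A → B with ¬A ∨ B.
  (exists l. H(l,l)) & (~(~(exists j. H(j,j)) | (forall n. ~B(n))) | (forall k. B(k)))
Push ¬ through the quantifiers and connectives to reach negation normal form:
  (exists l. H(l,l)) & ((exists j. H(j,j)) & (exists n. B(n)) | (forall k. B(k)))
All bound variables are already distinct, so no renaming is needed.
Finally move all quantifiers to the prefix:
  exists l. exists j. exists n. forall k. (H(l,l) & (H(j,j) & B(n) | B(k)))
The prefix is exists l exists j exists n forall k: 1 universal, 3 existential.

3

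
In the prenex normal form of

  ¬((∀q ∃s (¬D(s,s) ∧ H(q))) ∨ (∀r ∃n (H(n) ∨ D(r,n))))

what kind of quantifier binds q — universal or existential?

Push ¬ through the quantifiers and connectives to reach negation normal form:
  (∃q ∀s (D(s,s) ∨ ¬H(q))) ∧ (∃r ∀n (¬H(n) ∧ ¬D(r,n)))
All bound variables are already distinct, so no renaming is needed.
Extract every quantifier outward, since the variables are now distinct and don't occur free across branches:
  ∃q ∀s ∃r ∀n ((D(s,s) ∨ ¬H(q)) ∧ ¬H(n) ∧ ¬D(r,n))
The quantifier ∀q sits under an odd number of negations, so it flips to ∃q.

existential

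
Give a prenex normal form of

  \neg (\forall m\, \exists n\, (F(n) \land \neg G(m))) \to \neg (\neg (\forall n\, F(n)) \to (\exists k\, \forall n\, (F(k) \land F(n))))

First replace A → B with ¬A ∨ B.
  \neg \neg (\forall m\, \exists n\, (F(n) \land \neg G(m))) \lor \neg (\neg \neg (\forall n\, F(n)) \lor (\exists k\, \forall n\, (F(k) \land F(n))))
Move each ¬ inward, flipping quantifiers it crosses:
  (\forall m\, \exists n\, (F(n) \land \neg G(m))) \lor (\exists n\, \neg F(n)) \land (\forall k\, \exists n\, (\neg F(k) \lor \neg F(n)))
Give each quantifier a distinct variable: n↦r, n↦x.
  (\forall m\, \exists n\, (F(n) \land \neg G(m))) \lor (\exists r\, \neg F(r)) \land (\forall k\, \exists x\, (\neg F(k) \lor \neg F(x)))
Pull the quantifiers to the front (each side's bound variable is not free in the other side):
  \forall m\, \exists n\, \exists r\, \forall k\, \exists x\, (F(n) \land \neg G(m) \lor \neg F(r) \land (\neg F(k) \lor \neg F(x)))

\forall m\, \exists n\, \exists r\, \forall k\, \exists x\, (F(n) \land \neg G(m) \lor \neg F(r) \land (\neg F(k) \lor \neg F(x)))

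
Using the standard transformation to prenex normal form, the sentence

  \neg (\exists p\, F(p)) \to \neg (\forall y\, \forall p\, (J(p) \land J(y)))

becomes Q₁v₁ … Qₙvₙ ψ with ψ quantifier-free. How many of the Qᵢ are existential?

First replace A → B with ¬A ∨ B.
  \neg \neg (\exists p\, F(p)) \lor \neg (\forall y\, \forall p\, (J(p) \land J(y)))
Push ¬ through the quantifiers and connectives to reach negation normal form:
  (\exists p\, F(p)) \lor (\exists y\, \exists p\, (\neg J(p) \lor \neg J(y)))
Standardize variables apart so no two quantifiers bind the same name: p↦w.
  (\exists p\, F(p)) \lor (\exists y\, \exists w\, (\neg J(w) \lor \neg J(y)))
Pull the quantifiers to the front (each side's bound variable is not free in the other side):
  \exists p\, \exists y\, \exists w\, (F(p) \lor \neg J(w) \lor \neg J(y))
The prefix is \exists p \exists y \exists w: 0 universal, 3 existential.

3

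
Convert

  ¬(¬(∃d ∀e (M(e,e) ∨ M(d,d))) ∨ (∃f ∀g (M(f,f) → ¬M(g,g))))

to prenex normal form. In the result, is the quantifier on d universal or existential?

First replace A → B with ¬A ∨ B.
  ¬(¬(∃d ∀e (M(e,e) ∨ M(d,d))) ∨ (∃f ∀g (¬M(f,f) ∨ ¬M(g,g))))
Push ¬ through the quantifiers and connectives to reach negation normal form:
  (∃d ∀e (M(e,e) ∨ M(d,d))) ∧ (∀f ∃g (M(f,f) ∧ M(g,g)))
All bound variables are already distinct, so no renaming is needed.
Pull the quantifiers to the front (each side's bound variable is not free in the other side):
  ∃d ∀e ∀f ∃g ((M(e,e) ∨ M(d,d)) ∧ M(f,f) ∧ M(g,g))
The quantifier ∃d sits under an even number of negations (counting the antecedent side of each →), so it remains existential.

existential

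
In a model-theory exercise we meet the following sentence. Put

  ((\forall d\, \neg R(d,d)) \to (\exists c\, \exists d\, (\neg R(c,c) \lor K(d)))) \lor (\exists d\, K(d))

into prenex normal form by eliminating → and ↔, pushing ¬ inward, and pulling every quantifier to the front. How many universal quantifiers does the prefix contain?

Rewrite implications/biconditionals: A → B as ¬A ∨ B.
  \neg (\forall d\, \neg R(d,d)) \lor (\exists c\, \exists d\, (\neg R(c,c) \lor K(d))) \lor (\exists d\, K(d))
Drive negations inward (¬∀x A ≡ ∃x ¬A, ¬∃x A ≡ ∀x ¬A, De Morgan for ∧/∨):
  (\exists d\, R(d,d)) \lor (\exists c\, \exists d\, (\neg R(c,c) \lor K(d))) \lor (\exists d\, K(d))
Standardize variables apart so no two quantifiers bind the same name: d↦q, d↦w.
  (\exists d\, R(d,d)) \lor (\exists c\, \exists q\, (\neg R(c,c) \lor K(q))) \lor (\exists w\, K(w))
Finally move all quantifiers to the prefix:
  \exists d\, \exists c\, \exists q\, \exists w\, (R(d,d) \lor \neg R(c,c) \lor K(q) \lor K(w))
The prefix is \exists d \exists c \exists q \exists w: 0 universal, 4 existential.

0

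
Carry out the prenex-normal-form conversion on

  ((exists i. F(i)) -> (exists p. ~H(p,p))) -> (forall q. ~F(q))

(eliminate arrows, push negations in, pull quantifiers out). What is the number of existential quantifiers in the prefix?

Eliminate → and ↔ using ¬ and ∨.
  ~(~(exists i. F(i)) | (exists p. ~H(p,p))) | (forall q. ~F(q))
Move each ¬ inward, flipping quantifiers it crosses:
  (exists i. F(i)) & (forall p. H(p,p)) | (forall q. ~F(q))
All bound variables are already distinct, so no renaming is needed.
Finally move all quantifiers to the prefix:
  exists i. forall p. forall q. (F(i) & H(p,p) | ~F(q))
The prefix is exists i forall p forall q: 2 universal, 1 existential.

1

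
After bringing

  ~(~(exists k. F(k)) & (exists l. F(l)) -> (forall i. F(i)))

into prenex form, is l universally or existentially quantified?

Rewrite implications/biconditionals: A → B as ¬A ∨ B.
  ~(~(~(exists k. F(k)) & (exists l. F(l))) | (forall i. F(i)))
Move each ¬ inward, flipping quantifiers it crosses:
  (forall k. ~F(k)) & (exists l. F(l)) & (exists i. ~F(i))
All bound variables are already distinct, so no renaming is needed.
Pull the quantifiers to the front (each side's bound variable is not free in the other side):
  forall k. exists l. exists i. (~F(k) & F(l) & ~F(i))
The quantifier exists l sits under an even number of negations (counting the antecedent side of each →), so it remains existential.

existential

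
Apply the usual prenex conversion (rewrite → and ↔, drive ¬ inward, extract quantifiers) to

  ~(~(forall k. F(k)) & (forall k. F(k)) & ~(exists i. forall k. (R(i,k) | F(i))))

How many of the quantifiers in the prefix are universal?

2

Move each ¬ inward, flipping quantifiers it crosses:
  (forall k. F(k)) | (exists k. ~F(k)) | (exists i. forall k. (R(i,k) | F(i)))
Give each quantifier a distinct variable: k↦u, k↦z1.
  (forall k. F(k)) | (exists u. ~F(u)) | (exists i. forall z1. (R(i,z1) | F(i)))
Finally move all quantifiers to the prefix:
  forall k. exists u. exists i. forall z1. (F(k) | ~F(u) | R(i,z1) | F(i))
The prefix is forall k exists u exists i forall z1: 2 universal, 2 existential.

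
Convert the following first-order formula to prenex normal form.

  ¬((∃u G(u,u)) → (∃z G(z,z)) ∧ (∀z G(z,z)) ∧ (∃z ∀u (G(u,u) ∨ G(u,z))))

∃u ∀z ∃q ∀x ∃t (G(u,u) ∧ (¬G(z,z) ∨ ¬G(q,q) ∨ ¬G(t,t) ∧ ¬G(t,x)))

First replace A → B with ¬A ∨ B.
  ¬(¬(∃u G(u,u)) ∨ (∃z G(z,z)) ∧ (∀z G(z,z)) ∧ (∃z ∀u (G(u,u) ∨ G(u,z))))
Push ¬ through the quantifiers and connectives to reach negation normal form:
  (∃u G(u,u)) ∧ ((∀z ¬G(z,z)) ∨ (∃z ¬G(z,z)) ∨ (∀z ∃u (¬G(u,u) ∧ ¬G(u,z))))
Standardize variables apart so no two quantifiers bind the same name: z↦q, z↦x, u↦t.
  (∃u G(u,u)) ∧ ((∀z ¬G(z,z)) ∨ (∃q ¬G(q,q)) ∨ (∀x ∃t (¬G(t,t) ∧ ¬G(t,x))))
Finally move all quantifiers to the prefix:
  ∃u ∀z ∃q ∀x ∃t (G(u,u) ∧ (¬G(z,z) ∨ ¬G(q,q) ∨ ¬G(t,t) ∧ ¬G(t,x)))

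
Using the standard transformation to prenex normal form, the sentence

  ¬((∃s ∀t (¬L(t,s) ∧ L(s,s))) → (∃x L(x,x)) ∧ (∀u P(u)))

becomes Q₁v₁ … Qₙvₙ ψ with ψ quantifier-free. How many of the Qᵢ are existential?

2

Eliminate → and ↔ using ¬ and ∨.
  ¬(¬(∃s ∀t (¬L(t,s) ∧ L(s,s))) ∨ (∃x L(x,x)) ∧ (∀u P(u)))
Push ¬ through the quantifiers and connectives to reach negation normal form:
  (∃s ∀t (¬L(t,s) ∧ L(s,s))) ∧ ((∀x ¬L(x,x)) ∨ (∃u ¬P(u)))
All bound variables are already distinct, so no renaming is needed.
Finally move all quantifiers to the prefix:
  ∃s ∀t ∀x ∃u (¬L(t,s) ∧ L(s,s) ∧ (¬L(x,x) ∨ ¬P(u)))
The prefix is ∃s ∀t ∀x ∃u: 2 universal, 2 existential.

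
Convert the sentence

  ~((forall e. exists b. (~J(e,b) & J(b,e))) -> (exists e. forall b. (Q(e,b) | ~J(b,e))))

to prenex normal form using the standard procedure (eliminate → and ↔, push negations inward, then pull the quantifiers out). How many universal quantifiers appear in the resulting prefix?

2

Rewrite implications/biconditionals: A → B as ¬A ∨ B.
  ~(~(forall e. exists b. (~J(e,b) & J(b,e))) | (exists e. forall b. (Q(e,b) | ~J(b,e))))
Drive negations inward (¬∀x A ≡ ∃x ¬A, ¬∃x A ≡ ∀x ¬A, De Morgan for ∧/∨):
  (forall e. exists b. (~J(e,b) & J(b,e))) & (forall e. exists b. (~Q(e,b) & J(b,e)))
Standardize variables apart so no two quantifiers bind the same name: e↦v, b↦y.
  (forall e. exists b. (~J(e,b) & J(b,e))) & (forall v. exists y. (~Q(v,y) & J(y,v)))
Pull the quantifiers to the front (each side's bound variable is not free in the other side):
  forall e. exists b. forall v. exists y. (~J(e,b) & J(b,e) & ~Q(v,y) & J(y,v))
The prefix is forall e exists b forall v exists y: 2 universal, 2 existential.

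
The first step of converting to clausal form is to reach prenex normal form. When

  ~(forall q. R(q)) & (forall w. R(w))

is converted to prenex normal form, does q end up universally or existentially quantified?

existential

Drive negations inward (¬∀x A ≡ ∃x ¬A, ¬∃x A ≡ ∀x ¬A, De Morgan for ∧/∨):
  (exists q. ~R(q)) & (forall w. R(w))
Extract every quantifier outward, since the variables are now distinct and don't occur free across branches:
  exists q. forall w. (~R(q) & R(w))
The quantifier forall q sits under an odd number of negations, so it flips to exists q.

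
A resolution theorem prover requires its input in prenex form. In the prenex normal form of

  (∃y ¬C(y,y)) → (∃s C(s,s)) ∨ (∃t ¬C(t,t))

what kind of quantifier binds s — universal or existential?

existential

Rewrite implications/biconditionals: A → B as ¬A ∨ B.
  ¬(∃y ¬C(y,y)) ∨ (∃s C(s,s)) ∨ (∃t ¬C(t,t))
Push ¬ through the quantifiers and connectives to reach negation normal form:
  (∀y C(y,y)) ∨ (∃s C(s,s)) ∨ (∃t ¬C(t,t))
Extract every quantifier outward, since the variables are now distinct and don't occur free across branches:
  ∀y ∃s ∃t (C(y,y) ∨ C(s,s) ∨ ¬C(t,t))
The quantifier ∃s sits under an even number of negations (counting the antecedent side of each →), so it remains existential.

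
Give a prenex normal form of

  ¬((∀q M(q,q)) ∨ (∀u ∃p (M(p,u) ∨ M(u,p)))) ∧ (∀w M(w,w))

∃q ∃u ∀p ∀w (¬M(q,q) ∧ ¬M(p,u) ∧ ¬M(u,p) ∧ M(w,w))

Move each ¬ inward, flipping quantifiers it crosses:
  (∃q ¬M(q,q)) ∧ (∃u ∀p (¬M(p,u) ∧ ¬M(u,p))) ∧ (∀w M(w,w))
All bound variables are already distinct, so no renaming is needed.
Finally move all quantifiers to the prefix:
  ∃q ∃u ∀p ∀w (¬M(q,q) ∧ ¬M(p,u) ∧ ¬M(u,p) ∧ M(w,w))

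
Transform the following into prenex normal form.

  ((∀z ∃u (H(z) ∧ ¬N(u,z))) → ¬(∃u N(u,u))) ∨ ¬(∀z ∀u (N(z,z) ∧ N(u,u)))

Eliminate → and ↔ using ¬ and ∨.
  ¬(∀z ∃u (H(z) ∧ ¬N(u,z))) ∨ ¬(∃u N(u,u)) ∨ ¬(∀z ∀u (N(z,z) ∧ N(u,u)))
Push ¬ through the quantifiers and connectives to reach negation normal form:
  (∃z ∀u (¬H(z) ∨ N(u,z))) ∨ (∀u ¬N(u,u)) ∨ (∃z ∃u (¬N(z,z) ∨ ¬N(u,u)))
Standardize variables apart so no two quantifiers bind the same name: u↦v1, z↦y1, u↦p.
  (∃z ∀u (¬H(z) ∨ N(u,z))) ∨ (∀v1 ¬N(v1,v1)) ∨ (∃y1 ∃p (¬N(y1,y1) ∨ ¬N(p,p)))
Extract every quantifier outward, since the variables are now distinct and don't occur free across branches:
  ∃z ∀u ∀v1 ∃y1 ∃p (¬H(z) ∨ N(u,z) ∨ ¬N(v1,v1) ∨ ¬N(y1,y1) ∨ ¬N(p,p))

∃z ∀u ∀v1 ∃y1 ∃p (¬H(z) ∨ N(u,z) ∨ ¬N(v1,v1) ∨ ¬N(y1,y1) ∨ ¬N(p,p))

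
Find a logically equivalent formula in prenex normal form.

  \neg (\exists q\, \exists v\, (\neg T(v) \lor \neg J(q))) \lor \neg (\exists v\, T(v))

Drive negations inward (¬∀x A ≡ ∃x ¬A, ¬∃x A ≡ ∀x ¬A, De Morgan for ∧/∨):
  (\forall q\, \forall v\, (T(v) \land J(q))) \lor (\forall v\, \neg T(v))
Give each quantifier a distinct variable: v↦y.
  (\forall q\, \forall v\, (T(v) \land J(q))) \lor (\forall y\, \neg T(y))
Finally move all quantifiers to the prefix:
  \forall q\, \forall v\, \forall y\, (T(v) \land J(q) \lor \neg T(y))

\forall q\, \forall v\, \forall y\, (T(v) \land J(q) \lor \neg T(y))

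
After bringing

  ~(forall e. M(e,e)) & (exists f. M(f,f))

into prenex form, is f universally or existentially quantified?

existential

Push ¬ through the quantifiers and connectives to reach negation normal form:
  (exists e. ~M(e,e)) & (exists f. M(f,f))
All bound variables are already distinct, so no renaming is needed.
Extract every quantifier outward, since the variables are now distinct and don't occur free across branches:
  exists e. exists f. (~M(e,e) & M(f,f))
The quantifier exists f sits under an even number of negations, so it remains existential.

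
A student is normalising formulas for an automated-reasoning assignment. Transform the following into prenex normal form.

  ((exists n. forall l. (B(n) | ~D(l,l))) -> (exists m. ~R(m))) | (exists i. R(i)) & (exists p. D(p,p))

forall n. exists l. exists m. exists i. exists p. (~B(n) & D(l,l) | ~R(m) | R(i) & D(p,p))

Rewrite implications/biconditionals: A → B as ¬A ∨ B.
  ~(exists n. forall l. (B(n) | ~D(l,l))) | (exists m. ~R(m)) | (exists i. R(i)) & (exists p. D(p,p))
Push ¬ through the quantifiers and connectives to reach negation normal form:
  (forall n. exists l. (~B(n) & D(l,l))) | (exists m. ~R(m)) | (exists i. R(i)) & (exists p. D(p,p))
All bound variables are already distinct, so no renaming is needed.
Pull the quantifiers to the front (each side's bound variable is not free in the other side):
  forall n. exists l. exists m. exists i. exists p. (~B(n) & D(l,l) | ~R(m) | R(i) & D(p,p))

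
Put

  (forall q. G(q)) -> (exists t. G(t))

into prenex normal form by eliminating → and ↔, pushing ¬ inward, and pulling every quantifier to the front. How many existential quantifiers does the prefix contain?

First replace A → B with ¬A ∨ B.
  ~(forall q. G(q)) | (exists t. G(t))
Move each ¬ inward, flipping quantifiers it crosses:
  (exists q. ~G(q)) | (exists t. G(t))
All bound variables are already distinct, so no renaming is needed.
Finally move all quantifiers to the prefix:
  exists q. exists t. (~G(q) | G(t))
The prefix is exists q exists t: 0 universal, 2 existential.

2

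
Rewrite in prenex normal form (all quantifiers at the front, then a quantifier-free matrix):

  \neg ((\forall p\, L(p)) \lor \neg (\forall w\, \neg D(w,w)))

Move each ¬ inward, flipping quantifiers it crosses:
  (\exists p\, \neg L(p)) \land (\forall w\, \neg D(w,w))
All bound variables are already distinct, so no renaming is needed.
Pull the quantifiers to the front (each side's bound variable is not free in the other side):
  \exists p\, \forall w\, (\neg L(p) \land \neg D(w,w))

\exists p\, \forall w\, (\neg L(p) \land \neg D(w,w))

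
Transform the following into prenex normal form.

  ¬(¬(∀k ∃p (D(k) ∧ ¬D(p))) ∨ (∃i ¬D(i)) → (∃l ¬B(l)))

Eliminate → and ↔ using ¬ and ∨.
  ¬(¬(¬(∀k ∃p (D(k) ∧ ¬D(p))) ∨ (∃i ¬D(i))) ∨ (∃l ¬B(l)))
Push ¬ through the quantifiers and connectives to reach negation normal form:
  ((∃k ∀p (¬D(k) ∨ D(p))) ∨ (∃i ¬D(i))) ∧ (∀l B(l))
Extract every quantifier outward, since the variables are now distinct and don't occur free across branches:
  ∃k ∀p ∃i ∀l ((¬D(k) ∨ D(p) ∨ ¬D(i)) ∧ B(l))

∃k ∀p ∃i ∀l ((¬D(k) ∨ D(p) ∨ ¬D(i)) ∧ B(l))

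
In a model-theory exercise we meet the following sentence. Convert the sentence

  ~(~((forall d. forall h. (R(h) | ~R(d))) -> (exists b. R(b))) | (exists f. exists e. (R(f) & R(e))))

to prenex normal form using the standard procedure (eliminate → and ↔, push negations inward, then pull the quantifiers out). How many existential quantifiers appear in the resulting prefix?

Eliminate → and ↔ using ¬ and ∨.
  ~(~(~(forall d. forall h. (R(h) | ~R(d))) | (exists b. R(b))) | (exists f. exists e. (R(f) & R(e))))
Drive negations inward (¬∀x A ≡ ∃x ¬A, ¬∃x A ≡ ∀x ¬A, De Morgan for ∧/∨):
  ((exists d. exists h. (~R(h) & R(d))) | (exists b. R(b))) & (forall f. forall e. (~R(f) | ~R(e)))
Extract every quantifier outward, since the variables are now distinct and don't occur free across branches:
  exists d. exists h. exists b. forall f. forall e. ((~R(h) & R(d) | R(b)) & (~R(f) | ~R(e)))
The prefix is exists d exists h exists b forall f forall e: 2 universal, 3 existential.

3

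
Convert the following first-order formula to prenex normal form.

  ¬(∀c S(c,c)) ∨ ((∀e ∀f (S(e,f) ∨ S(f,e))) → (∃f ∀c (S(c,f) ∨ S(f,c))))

∃c ∃e ∃f ∃z ∀s (¬S(c,c) ∨ ¬S(e,f) ∧ ¬S(f,e) ∨ S(s,z) ∨ S(z,s))

Eliminate → and ↔ using ¬ and ∨.
  ¬(∀c S(c,c)) ∨ ¬(∀e ∀f (S(e,f) ∨ S(f,e))) ∨ (∃f ∀c (S(c,f) ∨ S(f,c)))
Push ¬ through the quantifiers and connectives to reach negation normal form:
  (∃c ¬S(c,c)) ∨ (∃e ∃f (¬S(e,f) ∧ ¬S(f,e))) ∨ (∃f ∀c (S(c,f) ∨ S(f,c)))
Rename bound variables to avoid capture: f↦z, c↦s.
  (∃c ¬S(c,c)) ∨ (∃e ∃f (¬S(e,f) ∧ ¬S(f,e))) ∨ (∃z ∀s (S(s,z) ∨ S(z,s)))
Extract every quantifier outward, since the variables are now distinct and don't occur free across branches:
  ∃c ∃e ∃f ∃z ∀s (¬S(c,c) ∨ ¬S(e,f) ∧ ¬S(f,e) ∨ S(s,z) ∨ S(z,s))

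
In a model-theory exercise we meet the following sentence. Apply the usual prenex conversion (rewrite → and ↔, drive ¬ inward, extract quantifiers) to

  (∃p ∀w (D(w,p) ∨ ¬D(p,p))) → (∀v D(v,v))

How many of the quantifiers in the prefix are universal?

2

Rewrite implications/biconditionals: A → B as ¬A ∨ B.
  ¬(∃p ∀w (D(w,p) ∨ ¬D(p,p))) ∨ (∀v D(v,v))
Drive negations inward (¬∀x A ≡ ∃x ¬A, ¬∃x A ≡ ∀x ¬A, De Morgan for ∧/∨):
  (∀p ∃w (¬D(w,p) ∧ D(p,p))) ∨ (∀v D(v,v))
Extract every quantifier outward, since the variables are now distinct and don't occur free across branches:
  ∀p ∃w ∀v (¬D(w,p) ∧ D(p,p) ∨ D(v,v))
The prefix is ∀p ∃w ∀v: 2 universal, 1 existential.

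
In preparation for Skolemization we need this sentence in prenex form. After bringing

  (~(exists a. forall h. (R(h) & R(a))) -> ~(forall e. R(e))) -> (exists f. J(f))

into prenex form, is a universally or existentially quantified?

Eliminate → and ↔ using ¬ and ∨.
  ~(~~(exists a. forall h. (R(h) & R(a))) | ~(forall e. R(e))) | (exists f. J(f))
Move each ¬ inward, flipping quantifiers it crosses:
  (forall a. exists h. (~R(h) | ~R(a))) & (forall e. R(e)) | (exists f. J(f))
All bound variables are already distinct, so no renaming is needed.
Pull the quantifiers to the front (each side's bound variable is not free in the other side):
  forall a. exists h. forall e. exists f. ((~R(h) | ~R(a)) & R(e) | J(f))
The quantifier exists a sits under an odd number of negations (counting the antecedent side of each →), so it flips to forall a.

universal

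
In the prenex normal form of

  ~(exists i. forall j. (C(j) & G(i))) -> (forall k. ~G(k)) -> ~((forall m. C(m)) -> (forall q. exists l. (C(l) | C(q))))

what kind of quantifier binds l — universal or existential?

Eliminate → and ↔ using ¬ and ∨.
  ~~(exists i. forall j. (C(j) & G(i))) | ~(forall k. ~G(k)) | ~(~(forall m. C(m)) | (forall q. exists l. (C(l) | C(q))))
Drive negations inward (¬∀x A ≡ ∃x ¬A, ¬∃x A ≡ ∀x ¬A, De Morgan for ∧/∨):
  (exists i. forall j. (C(j) & G(i))) | (exists k. G(k)) | (forall m. C(m)) & (exists q. forall l. (~C(l) & ~C(q)))
Extract every quantifier outward, since the variables are now distinct and don't occur free across branches:
  exists i. forall j. exists k. forall m. exists q. forall l. (C(j) & G(i) | G(k) | C(m) & ~C(l) & ~C(q))
The quantifier exists l sits under an odd number of negations (counting the antecedent side of each →), so it flips to forall l.

universal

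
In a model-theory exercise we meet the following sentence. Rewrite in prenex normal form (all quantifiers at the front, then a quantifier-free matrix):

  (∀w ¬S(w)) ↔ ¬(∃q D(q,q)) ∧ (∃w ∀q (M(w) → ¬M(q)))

∃w ∀q ∃c ∀v1 ∃z1 ∀x ∃y1 ∀r ((S(w) ∨ ¬D(q,q) ∧ (¬M(c) ∨ ¬M(v1))) ∧ (D(z1,z1) ∨ M(x) ∧ M(y1) ∨ ¬S(r)))

First replace A → B with ¬A ∨ B; A ↔ B as (¬A ∨ B) ∧ (¬B ∨ A).
  (¬(∀w ¬S(w)) ∨ ¬(∃q D(q,q)) ∧ (∃w ∀q (¬M(w) ∨ ¬M(q)))) ∧ (¬(¬(∃q D(q,q)) ∧ (∃w ∀q (¬M(w) ∨ ¬M(q)))) ∨ (∀w ¬S(w)))
Push ¬ through the quantifiers and connectives to reach negation normal form:
  ((∃w S(w)) ∨ (∀q ¬D(q,q)) ∧ (∃w ∀q (¬M(w) ∨ ¬M(q)))) ∧ ((∃q D(q,q)) ∨ (∀w ∃q (M(w) ∧ M(q))) ∨ (∀w ¬S(w)))
Give each quantifier a distinct variable: w↦c, q↦v1, q↦z1, w↦x, q↦y1, w↦r.
  ((∃w S(w)) ∨ (∀q ¬D(q,q)) ∧ (∃c ∀v1 (¬M(c) ∨ ¬M(v1)))) ∧ ((∃z1 D(z1,z1)) ∨ (∀x ∃y1 (M(x) ∧ M(y1))) ∨ (∀r ¬S(r)))
Finally move all quantifiers to the prefix:
  ∃w ∀q ∃c ∀v1 ∃z1 ∀x ∃y1 ∀r ((S(w) ∨ ¬D(q,q) ∧ (¬M(c) ∨ ¬M(v1))) ∧ (D(z1,z1) ∨ M(x) ∧ M(y1) ∨ ¬S(r)))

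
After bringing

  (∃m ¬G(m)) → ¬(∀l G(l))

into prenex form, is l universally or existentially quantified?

existential

First replace A → B with ¬A ∨ B.
  ¬(∃m ¬G(m)) ∨ ¬(∀l G(l))
Push ¬ through the quantifiers and connectives to reach negation normal form:
  (∀m G(m)) ∨ (∃l ¬G(l))
All bound variables are already distinct, so no renaming is needed.
Extract every quantifier outward, since the variables are now distinct and don't occur free across branches:
  ∀m ∃l (G(m) ∨ ¬G(l))
The quantifier ∀l sits under an odd number of negations (counting the antecedent side of each →), so it flips to ∃l.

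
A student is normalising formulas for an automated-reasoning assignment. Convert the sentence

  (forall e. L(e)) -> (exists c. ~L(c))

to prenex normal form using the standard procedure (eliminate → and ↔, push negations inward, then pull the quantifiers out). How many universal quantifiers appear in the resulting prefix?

Rewrite implications/biconditionals: A → B as ¬A ∨ B.
  ~(forall e. L(e)) | (exists c. ~L(c))
Drive negations inward (¬∀x A ≡ ∃x ¬A, ¬∃x A ≡ ∀x ¬A, De Morgan for ∧/∨):
  (exists e. ~L(e)) | (exists c. ~L(c))
Extract every quantifier outward, since the variables are now distinct and don't occur free across branches:
  exists e. exists c. (~L(e) | ~L(c))
The prefix is exists e exists c: 0 universal, 2 existential.

0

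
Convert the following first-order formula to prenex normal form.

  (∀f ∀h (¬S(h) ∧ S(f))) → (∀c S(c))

Rewrite implications/biconditionals: A → B as ¬A ∨ B.
  ¬(∀f ∀h (¬S(h) ∧ S(f))) ∨ (∀c S(c))
Drive negations inward (¬∀x A ≡ ∃x ¬A, ¬∃x A ≡ ∀x ¬A, De Morgan for ∧/∨):
  (∃f ∃h (S(h) ∨ ¬S(f))) ∨ (∀c S(c))
All bound variables are already distinct, so no renaming is needed.
Extract every quantifier outward, since the variables are now distinct and don't occur free across branches:
  ∃f ∃h ∀c (S(h) ∨ ¬S(f) ∨ S(c))

∃f ∃h ∀c (S(h) ∨ ¬S(f) ∨ S(c))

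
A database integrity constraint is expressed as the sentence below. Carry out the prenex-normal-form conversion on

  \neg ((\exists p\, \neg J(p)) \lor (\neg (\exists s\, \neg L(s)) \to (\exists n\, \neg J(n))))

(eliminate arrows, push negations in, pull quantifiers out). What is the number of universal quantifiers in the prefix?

Eliminate → and ↔ using ¬ and ∨.
  \neg ((\exists p\, \neg J(p)) \lor \neg \neg (\exists s\, \neg L(s)) \lor (\exists n\, \neg J(n)))
Push ¬ through the quantifiers and connectives to reach negation normal form:
  (\forall p\, J(p)) \land (\forall s\, L(s)) \land (\forall n\, J(n))
All bound variables are already distinct, so no renaming is needed.
Finally move all quantifiers to the prefix:
  \forall p\, \forall s\, \forall n\, (J(p) \land L(s) \land J(n))
The prefix is \forall p \forall s \forall n: 3 universal, 0 existential.

3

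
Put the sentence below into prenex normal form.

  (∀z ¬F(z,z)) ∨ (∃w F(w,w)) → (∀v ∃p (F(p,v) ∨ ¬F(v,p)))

First replace A → B with ¬A ∨ B.
  ¬((∀z ¬F(z,z)) ∨ (∃w F(w,w))) ∨ (∀v ∃p (F(p,v) ∨ ¬F(v,p)))
Push ¬ through the quantifiers and connectives to reach negation normal form:
  (∃z F(z,z)) ∧ (∀w ¬F(w,w)) ∨ (∀v ∃p (F(p,v) ∨ ¬F(v,p)))
Pull the quantifiers to the front (each side's bound variable is not free in the other side):
  ∃z ∀w ∀v ∃p (F(z,z) ∧ ¬F(w,w) ∨ F(p,v) ∨ ¬F(v,p))

∃z ∀w ∀v ∃p (F(z,z) ∧ ¬F(w,w) ∨ F(p,v) ∨ ¬F(v,p))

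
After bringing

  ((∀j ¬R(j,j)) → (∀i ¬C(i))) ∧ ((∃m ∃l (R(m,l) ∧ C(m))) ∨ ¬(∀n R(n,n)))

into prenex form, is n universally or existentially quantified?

existential

First replace A → B with ¬A ∨ B.
  (¬(∀j ¬R(j,j)) ∨ (∀i ¬C(i))) ∧ ((∃m ∃l (R(m,l) ∧ C(m))) ∨ ¬(∀n R(n,n)))
Push ¬ through the quantifiers and connectives to reach negation normal form:
  ((∃j R(j,j)) ∨ (∀i ¬C(i))) ∧ ((∃m ∃l (R(m,l) ∧ C(m))) ∨ (∃n ¬R(n,n)))
Pull the quantifiers to the front (each side's bound variable is not free in the other side):
  ∃j ∀i ∃m ∃l ∃n ((R(j,j) ∨ ¬C(i)) ∧ (R(m,l) ∧ C(m) ∨ ¬R(n,n)))
The quantifier ∀n sits under an odd number of negations (counting the antecedent side of each →), so it flips to ∃n.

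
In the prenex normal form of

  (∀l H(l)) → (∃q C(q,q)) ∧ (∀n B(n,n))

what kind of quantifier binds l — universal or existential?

existential

Eliminate → and ↔ using ¬ and ∨.
  ¬(∀l H(l)) ∨ (∃q C(q,q)) ∧ (∀n B(n,n))
Move each ¬ inward, flipping quantifiers it crosses:
  (∃l ¬H(l)) ∨ (∃q C(q,q)) ∧ (∀n B(n,n))
Finally move all quantifiers to the prefix:
  ∃l ∃q ∀n (¬H(l) ∨ C(q,q) ∧ B(n,n))
The quantifier ∀l sits under an odd number of negations (counting the antecedent side of each →), so it flips to ∃l.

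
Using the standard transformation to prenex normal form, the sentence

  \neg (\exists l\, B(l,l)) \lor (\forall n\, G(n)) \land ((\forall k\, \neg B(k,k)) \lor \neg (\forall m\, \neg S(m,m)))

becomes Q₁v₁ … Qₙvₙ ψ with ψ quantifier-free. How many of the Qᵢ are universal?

Move each ¬ inward, flipping quantifiers it crosses:
  (\forall l\, \neg B(l,l)) \lor (\forall n\, G(n)) \land ((\forall k\, \neg B(k,k)) \lor (\exists m\, S(m,m)))
All bound variables are already distinct, so no renaming is needed.
Extract every quantifier outward, since the variables are now distinct and don't occur free across branches:
  \forall l\, \forall n\, \forall k\, \exists m\, (\neg B(l,l) \lor G(n) \land (\neg B(k,k) \lor S(m,m)))
The prefix is \forall l \forall n \forall k \exists m: 3 universal, 1 existential.

3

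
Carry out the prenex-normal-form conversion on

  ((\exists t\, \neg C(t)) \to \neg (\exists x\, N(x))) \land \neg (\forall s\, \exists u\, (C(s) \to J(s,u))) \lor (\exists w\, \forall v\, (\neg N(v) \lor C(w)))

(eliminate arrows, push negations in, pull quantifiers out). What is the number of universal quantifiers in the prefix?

4

Eliminate → and ↔ using ¬ and ∨.
  (\neg (\exists t\, \neg C(t)) \lor \neg (\exists x\, N(x))) \land \neg (\forall s\, \exists u\, (\neg C(s) \lor J(s,u))) \lor (\exists w\, \forall v\, (\neg N(v) \lor C(w)))
Drive negations inward (¬∀x A ≡ ∃x ¬A, ¬∃x A ≡ ∀x ¬A, De Morgan for ∧/∨):
  ((\forall t\, C(t)) \lor (\forall x\, \neg N(x))) \land (\exists s\, \forall u\, (C(s) \land \neg J(s,u))) \lor (\exists w\, \forall v\, (\neg N(v) \lor C(w)))
All bound variables are already distinct, so no renaming is needed.
Pull the quantifiers to the front (each side's bound variable is not free in the other side):
  \forall t\, \forall x\, \exists s\, \forall u\, \exists w\, \forall v\, ((C(t) \lor \neg N(x)) \land C(s) \land \neg J(s,u) \lor \neg N(v) \lor C(w))
The prefix is \forall t \forall x \exists s \forall u \exists w \forall v: 4 universal, 2 existential.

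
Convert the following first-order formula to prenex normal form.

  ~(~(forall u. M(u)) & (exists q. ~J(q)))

Push ¬ through the quantifiers and connectives to reach negation normal form:
  (forall u. M(u)) | (forall q. J(q))
All bound variables are already distinct, so no renaming is needed.
Extract every quantifier outward, since the variables are now distinct and don't occur free across branches:
  forall u. forall q. (M(u) | J(q))

forall u. forall q. (M(u) | J(q))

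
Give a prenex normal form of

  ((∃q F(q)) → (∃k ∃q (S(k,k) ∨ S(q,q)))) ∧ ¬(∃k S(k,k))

∀q ∃k ∃x ∀v1 ((¬F(q) ∨ S(k,k) ∨ S(x,x)) ∧ ¬S(v1,v1))

Rewrite implications/biconditionals: A → B as ¬A ∨ B.
  (¬(∃q F(q)) ∨ (∃k ∃q (S(k,k) ∨ S(q,q)))) ∧ ¬(∃k S(k,k))
Push ¬ through the quantifiers and connectives to reach negation normal form:
  ((∀q ¬F(q)) ∨ (∃k ∃q (S(k,k) ∨ S(q,q)))) ∧ (∀k ¬S(k,k))
Give each quantifier a distinct variable: q↦x, k↦v1.
  ((∀q ¬F(q)) ∨ (∃k ∃x (S(k,k) ∨ S(x,x)))) ∧ (∀v1 ¬S(v1,v1))
Extract every quantifier outward, since the variables are now distinct and don't occur free across branches:
  ∀q ∃k ∃x ∀v1 ((¬F(q) ∨ S(k,k) ∨ S(x,x)) ∧ ¬S(v1,v1))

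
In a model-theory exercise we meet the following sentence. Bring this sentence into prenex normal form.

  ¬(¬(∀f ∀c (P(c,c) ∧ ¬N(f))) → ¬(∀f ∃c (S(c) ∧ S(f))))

∃f ∃c ∀p ∃s ((¬P(c,c) ∨ N(f)) ∧ S(s) ∧ S(p))

Eliminate → and ↔ using ¬ and ∨.
  ¬(¬¬(∀f ∀c (P(c,c) ∧ ¬N(f))) ∨ ¬(∀f ∃c (S(c) ∧ S(f))))
Push ¬ through the quantifiers and connectives to reach negation normal form:
  (∃f ∃c (¬P(c,c) ∨ N(f))) ∧ (∀f ∃c (S(c) ∧ S(f)))
Rename bound variables to avoid capture: f↦p, c↦s.
  (∃f ∃c (¬P(c,c) ∨ N(f))) ∧ (∀p ∃s (S(s) ∧ S(p)))
Extract every quantifier outward, since the variables are now distinct and don't occur free across branches:
  ∃f ∃c ∀p ∃s ((¬P(c,c) ∨ N(f)) ∧ S(s) ∧ S(p))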